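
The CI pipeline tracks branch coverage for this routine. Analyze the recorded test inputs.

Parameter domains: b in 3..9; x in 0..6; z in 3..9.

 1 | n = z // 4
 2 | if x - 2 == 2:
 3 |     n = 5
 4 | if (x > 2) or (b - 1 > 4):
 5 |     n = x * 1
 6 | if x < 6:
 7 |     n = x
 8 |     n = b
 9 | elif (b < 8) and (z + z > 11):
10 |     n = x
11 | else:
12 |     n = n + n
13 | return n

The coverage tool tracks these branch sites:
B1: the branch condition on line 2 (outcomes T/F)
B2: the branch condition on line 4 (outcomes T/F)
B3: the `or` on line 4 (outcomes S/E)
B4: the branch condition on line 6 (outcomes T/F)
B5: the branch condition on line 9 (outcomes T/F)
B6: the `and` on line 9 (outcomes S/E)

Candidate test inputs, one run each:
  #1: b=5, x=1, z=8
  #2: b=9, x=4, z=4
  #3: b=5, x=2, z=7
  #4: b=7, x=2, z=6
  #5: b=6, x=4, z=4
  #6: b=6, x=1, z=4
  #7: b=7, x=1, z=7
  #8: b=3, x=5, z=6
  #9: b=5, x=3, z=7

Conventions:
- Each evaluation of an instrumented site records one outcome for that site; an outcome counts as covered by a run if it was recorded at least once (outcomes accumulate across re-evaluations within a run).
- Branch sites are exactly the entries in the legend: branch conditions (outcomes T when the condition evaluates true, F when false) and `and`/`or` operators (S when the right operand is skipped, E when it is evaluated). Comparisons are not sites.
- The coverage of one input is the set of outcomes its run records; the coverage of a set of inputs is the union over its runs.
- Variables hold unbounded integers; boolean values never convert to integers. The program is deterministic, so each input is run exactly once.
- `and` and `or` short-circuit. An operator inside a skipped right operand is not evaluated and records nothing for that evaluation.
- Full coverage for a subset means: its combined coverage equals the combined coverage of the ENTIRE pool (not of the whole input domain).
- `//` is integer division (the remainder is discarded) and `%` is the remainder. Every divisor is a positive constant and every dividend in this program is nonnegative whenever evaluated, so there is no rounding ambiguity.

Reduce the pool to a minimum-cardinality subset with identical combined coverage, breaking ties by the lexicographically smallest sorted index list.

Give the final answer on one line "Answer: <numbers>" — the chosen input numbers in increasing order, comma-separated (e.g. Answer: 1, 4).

run #1 (b=5, x=1, z=8) runs B1->F, B3->E, B2->F, B4->T; records B1=F, B2=F, B3=E, B4=T
run #2 (b=9, x=4, z=4) runs B1->T, B3->S, B2->T, B4->T; records B1=T, B2=T, B3=S, B4=T
run #3 (b=5, x=2, z=7) runs B1->F, B3->E, B2->F, B4->T; records B1=F, B2=F, B3=E, B4=T
run #4 (b=7, x=2, z=6) runs B1->F, B3->E, B2->T, B4->T; records B1=F, B2=T, B3=E, B4=T
run #5 (b=6, x=4, z=4) runs B1->T, B3->S, B2->T, B4->T; records B1=T, B2=T, B3=S, B4=T
run #6 (b=6, x=1, z=4) runs B1->F, B3->E, B2->T, B4->T; records B1=F, B2=T, B3=E, B4=T
run #7 (b=7, x=1, z=7) runs B1->F, B3->E, B2->T, B4->T; records B1=F, B2=T, B3=E, B4=T
run #8 (b=3, x=5, z=6) runs B1->F, B3->S, B2->T, B4->T; records B1=F, B2=T, B3=S, B4=T
run #9 (b=5, x=3, z=7) runs B1->F, B3->S, B2->T, B4->T; records B1=F, B2=T, B3=S, B4=T
pool-wide coverage (7 outcomes): B1=T, B1=F, B2=T, B2=F, B3=S, B3=E, B4=T
size 1 is not enough: best union over all size-1 subsets is 4/7
size 2: inputs {1, 2} cover all 7 outcomes, and no lexicographically smaller subset of this size does

Answer: 1, 2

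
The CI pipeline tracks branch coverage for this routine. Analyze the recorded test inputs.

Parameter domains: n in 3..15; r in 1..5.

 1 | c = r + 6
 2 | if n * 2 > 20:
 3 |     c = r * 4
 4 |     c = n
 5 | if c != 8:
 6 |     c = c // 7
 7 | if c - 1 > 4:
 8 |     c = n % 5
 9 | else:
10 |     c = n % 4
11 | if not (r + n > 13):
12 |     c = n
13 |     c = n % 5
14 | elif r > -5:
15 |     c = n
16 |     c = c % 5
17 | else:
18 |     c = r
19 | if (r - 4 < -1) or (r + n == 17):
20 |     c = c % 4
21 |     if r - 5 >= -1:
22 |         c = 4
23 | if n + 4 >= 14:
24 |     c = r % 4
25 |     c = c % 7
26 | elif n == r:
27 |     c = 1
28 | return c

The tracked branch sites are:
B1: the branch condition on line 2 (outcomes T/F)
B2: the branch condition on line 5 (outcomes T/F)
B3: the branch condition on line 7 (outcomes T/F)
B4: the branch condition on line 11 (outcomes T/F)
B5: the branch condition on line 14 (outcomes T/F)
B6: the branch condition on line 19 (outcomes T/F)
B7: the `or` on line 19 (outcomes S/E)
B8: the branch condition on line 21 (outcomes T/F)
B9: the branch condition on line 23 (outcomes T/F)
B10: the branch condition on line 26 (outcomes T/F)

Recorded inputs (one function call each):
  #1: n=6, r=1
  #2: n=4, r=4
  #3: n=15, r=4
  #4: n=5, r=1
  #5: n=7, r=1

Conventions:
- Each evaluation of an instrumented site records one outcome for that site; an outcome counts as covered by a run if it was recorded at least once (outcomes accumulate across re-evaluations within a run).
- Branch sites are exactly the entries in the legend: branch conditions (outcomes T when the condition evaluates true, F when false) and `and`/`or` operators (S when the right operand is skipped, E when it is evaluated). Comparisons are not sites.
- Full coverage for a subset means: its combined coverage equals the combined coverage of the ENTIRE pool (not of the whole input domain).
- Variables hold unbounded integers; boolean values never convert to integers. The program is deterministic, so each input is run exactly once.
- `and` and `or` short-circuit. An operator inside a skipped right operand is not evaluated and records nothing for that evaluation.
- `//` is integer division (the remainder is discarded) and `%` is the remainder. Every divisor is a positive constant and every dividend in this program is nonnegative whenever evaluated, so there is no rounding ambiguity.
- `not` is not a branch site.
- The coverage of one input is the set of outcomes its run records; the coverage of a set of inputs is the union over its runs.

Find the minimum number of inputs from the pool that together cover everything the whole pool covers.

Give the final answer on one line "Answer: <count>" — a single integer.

input #1, n=6, r=1: events B1->F, B2->T, B3->F, B4->T, B7->S, B6->T, B8->F, B9->F, B10->F; outcomes B1=F, B2=T, B3=F, B4=T, B6=T, B7=S, B8=F, B9=F, B10=F
input #2, n=4, r=4: events B1->F, B2->T, B3->F, B4->T, B7->E, B6->F, B9->F, B10->T; outcomes B1=F, B2=T, B3=F, B4=T, B6=F, B7=E, B9=F, B10=T
input #3, n=15, r=4: events B1->T, B2->T, B3->F, B4->F, B5->T, B7->E, B6->F, B9->T; outcomes B1=T, B2=T, B3=F, B4=F, B5=T, B6=F, B7=E, B9=T
input #4, n=5, r=1: events B1->F, B2->T, B3->F, B4->T, B7->S, B6->T, B8->F, B9->F, B10->F; outcomes B1=F, B2=T, B3=F, B4=T, B6=T, B7=S, B8=F, B9=F, B10=F
input #5, n=7, r=1: events B1->F, B2->T, B3->F, B4->T, B7->S, B6->T, B8->F, B9->F, B10->F; outcomes B1=F, B2=T, B3=F, B4=T, B6=T, B7=S, B8=F, B9=F, B10=F
the full pool covers 16 outcomes: B1=T, B1=F, B2=T, B3=F, B4=T, B4=F, B5=T, B6=T, B6=F, B7=S, B7=E, B8=F, B9=T, B9=F, B10=T, B10=F
every size-1 subset falls short of the 16 outcomes (best: 9/16)
every size-2 subset falls short of the 16 outcomes (best: 15/16)
size 3: inputs {1, 2, 3} cover all 16 outcomes, and no lexicographically smaller subset of this size does

Answer: 3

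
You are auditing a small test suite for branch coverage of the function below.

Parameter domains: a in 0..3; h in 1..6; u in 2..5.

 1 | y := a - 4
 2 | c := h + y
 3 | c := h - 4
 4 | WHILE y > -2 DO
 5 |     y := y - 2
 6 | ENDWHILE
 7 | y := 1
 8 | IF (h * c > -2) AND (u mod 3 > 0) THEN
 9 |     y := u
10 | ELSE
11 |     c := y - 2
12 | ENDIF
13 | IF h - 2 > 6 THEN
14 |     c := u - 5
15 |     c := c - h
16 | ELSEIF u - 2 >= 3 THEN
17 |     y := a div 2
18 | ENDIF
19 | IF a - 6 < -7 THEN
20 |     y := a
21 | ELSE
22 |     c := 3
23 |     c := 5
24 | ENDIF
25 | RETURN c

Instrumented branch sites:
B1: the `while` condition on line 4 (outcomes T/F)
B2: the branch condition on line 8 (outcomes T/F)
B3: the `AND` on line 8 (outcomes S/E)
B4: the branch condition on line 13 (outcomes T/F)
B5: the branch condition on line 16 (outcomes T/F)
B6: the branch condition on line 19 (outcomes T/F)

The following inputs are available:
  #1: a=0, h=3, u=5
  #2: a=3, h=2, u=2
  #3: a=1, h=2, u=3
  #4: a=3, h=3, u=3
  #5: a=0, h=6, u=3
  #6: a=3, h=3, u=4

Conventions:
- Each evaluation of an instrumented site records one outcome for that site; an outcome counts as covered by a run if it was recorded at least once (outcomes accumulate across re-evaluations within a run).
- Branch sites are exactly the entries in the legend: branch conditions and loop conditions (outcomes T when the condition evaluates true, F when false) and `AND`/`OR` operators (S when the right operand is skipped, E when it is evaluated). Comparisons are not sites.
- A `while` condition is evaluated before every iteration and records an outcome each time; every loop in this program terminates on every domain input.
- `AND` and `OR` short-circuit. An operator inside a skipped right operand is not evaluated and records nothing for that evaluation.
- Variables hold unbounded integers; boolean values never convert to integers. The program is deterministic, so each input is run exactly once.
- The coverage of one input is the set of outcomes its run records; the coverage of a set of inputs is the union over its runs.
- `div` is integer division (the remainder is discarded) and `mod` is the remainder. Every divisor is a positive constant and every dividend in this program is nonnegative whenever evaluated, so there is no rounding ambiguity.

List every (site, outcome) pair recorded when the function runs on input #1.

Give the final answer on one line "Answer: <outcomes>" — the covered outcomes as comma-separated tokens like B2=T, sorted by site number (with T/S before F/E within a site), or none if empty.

Event log for input #1 (a=0, h=3, u=5):
  B1->F, B3->S, B2->F, B4->F, B5->T, B6->F
distinct outcomes covered: B1=F, B2=F, B3=S, B4=F, B5=T, B6=F

Answer: B1=F, B2=F, B3=S, B4=F, B5=T, B6=F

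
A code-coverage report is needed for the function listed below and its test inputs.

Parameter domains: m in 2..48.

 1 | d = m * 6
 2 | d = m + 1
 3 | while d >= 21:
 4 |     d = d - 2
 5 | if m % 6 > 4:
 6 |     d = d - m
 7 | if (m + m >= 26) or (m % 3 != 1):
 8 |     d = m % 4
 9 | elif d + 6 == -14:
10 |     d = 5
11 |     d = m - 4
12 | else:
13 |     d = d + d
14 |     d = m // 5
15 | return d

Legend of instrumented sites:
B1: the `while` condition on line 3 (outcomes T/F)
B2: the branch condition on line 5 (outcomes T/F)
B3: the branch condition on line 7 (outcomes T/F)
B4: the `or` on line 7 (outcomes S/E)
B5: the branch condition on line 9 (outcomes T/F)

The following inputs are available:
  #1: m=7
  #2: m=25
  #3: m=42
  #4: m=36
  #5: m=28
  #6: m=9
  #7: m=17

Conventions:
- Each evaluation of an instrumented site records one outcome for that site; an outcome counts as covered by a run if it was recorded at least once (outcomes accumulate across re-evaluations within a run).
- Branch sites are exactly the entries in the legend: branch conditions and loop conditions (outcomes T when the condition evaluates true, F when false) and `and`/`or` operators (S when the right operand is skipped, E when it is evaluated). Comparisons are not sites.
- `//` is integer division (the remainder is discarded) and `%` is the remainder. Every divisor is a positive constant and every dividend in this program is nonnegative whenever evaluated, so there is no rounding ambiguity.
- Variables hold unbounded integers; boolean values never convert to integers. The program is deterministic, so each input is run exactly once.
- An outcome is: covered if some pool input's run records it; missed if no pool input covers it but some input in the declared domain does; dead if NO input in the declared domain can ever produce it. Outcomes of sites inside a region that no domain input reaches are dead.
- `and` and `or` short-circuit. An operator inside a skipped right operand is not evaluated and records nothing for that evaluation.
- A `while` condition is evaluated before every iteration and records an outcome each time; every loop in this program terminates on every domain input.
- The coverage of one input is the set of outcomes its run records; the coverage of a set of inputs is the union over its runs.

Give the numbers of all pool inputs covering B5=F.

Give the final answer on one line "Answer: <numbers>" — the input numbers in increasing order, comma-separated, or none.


input #1 (m=7): covers B5=F
input #2 (m=25): misses B5=F
input #3 (m=42): misses B5=F
input #4 (m=36): misses B5=F
input #5 (m=28): misses B5=F
input #6 (m=9): misses B5=F
input #7 (m=17): misses B5=F
Answer: 1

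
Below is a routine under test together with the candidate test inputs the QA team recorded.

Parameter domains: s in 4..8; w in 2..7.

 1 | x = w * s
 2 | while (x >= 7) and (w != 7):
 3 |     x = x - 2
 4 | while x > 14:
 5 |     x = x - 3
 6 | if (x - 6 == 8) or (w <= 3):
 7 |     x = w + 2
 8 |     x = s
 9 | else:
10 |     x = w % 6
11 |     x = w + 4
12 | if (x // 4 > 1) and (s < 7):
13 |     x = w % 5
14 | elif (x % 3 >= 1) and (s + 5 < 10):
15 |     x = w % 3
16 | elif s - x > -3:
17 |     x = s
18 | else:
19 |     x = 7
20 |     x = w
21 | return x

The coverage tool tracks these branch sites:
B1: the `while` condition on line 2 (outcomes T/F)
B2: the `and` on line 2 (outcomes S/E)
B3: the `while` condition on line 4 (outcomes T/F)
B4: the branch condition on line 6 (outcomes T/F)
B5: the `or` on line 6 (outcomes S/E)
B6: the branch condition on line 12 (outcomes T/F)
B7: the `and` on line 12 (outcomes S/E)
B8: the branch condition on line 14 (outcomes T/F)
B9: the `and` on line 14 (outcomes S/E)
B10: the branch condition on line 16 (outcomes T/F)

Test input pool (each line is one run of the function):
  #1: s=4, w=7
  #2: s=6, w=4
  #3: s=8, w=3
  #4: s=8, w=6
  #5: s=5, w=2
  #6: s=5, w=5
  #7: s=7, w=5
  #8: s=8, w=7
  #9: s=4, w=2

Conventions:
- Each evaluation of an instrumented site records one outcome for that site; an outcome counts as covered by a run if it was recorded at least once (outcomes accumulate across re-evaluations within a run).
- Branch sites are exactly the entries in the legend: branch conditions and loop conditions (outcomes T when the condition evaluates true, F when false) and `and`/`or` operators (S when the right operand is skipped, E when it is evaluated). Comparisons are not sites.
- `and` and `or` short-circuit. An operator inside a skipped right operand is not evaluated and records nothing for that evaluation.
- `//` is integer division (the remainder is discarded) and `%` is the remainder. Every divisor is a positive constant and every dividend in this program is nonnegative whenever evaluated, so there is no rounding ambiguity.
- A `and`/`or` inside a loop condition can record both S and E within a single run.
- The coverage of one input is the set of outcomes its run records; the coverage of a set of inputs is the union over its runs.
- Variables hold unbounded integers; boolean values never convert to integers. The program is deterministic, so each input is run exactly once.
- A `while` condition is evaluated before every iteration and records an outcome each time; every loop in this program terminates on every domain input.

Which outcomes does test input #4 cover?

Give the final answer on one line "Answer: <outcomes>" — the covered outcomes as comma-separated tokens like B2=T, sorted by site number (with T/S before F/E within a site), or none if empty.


Running input #4 (s=8, w=6), event by event:
  B2->E, B1->T, B2->E, B1->T, B2->E, B1->T, B2->E, B1->T, B2->E, B1->T
  B2->E, B1->T, B2->E, B1->T, B2->E, B1->T, B2->E, B1->T, B2->E, B1->T
  B2->E, B1->T, B2->E, B1->T, B2->E, B1->T, B2->E, B1->T, B2->E, B1->T
  B2->E, B1->T, B2->E, B1->T, B2->E, B1->T, B2->E, B1->T, B2->E, B1->T
  B2->E, B1->T, B2->S, B1->F, B3->F, B5->E, B4->F, B7->E, B6->F, B9->E
  B8->F, B10->T
as a set, this run covers: B1=T, B1=F, B2=S, B2=E, B3=F, B4=F, B5=E, B6=F, B7=E, B8=F, B9=E, B10=T
Answer: B1=T, B1=F, B2=S, B2=E, B3=F, B4=F, B5=E, B6=F, B7=E, B8=F, B9=E, B10=T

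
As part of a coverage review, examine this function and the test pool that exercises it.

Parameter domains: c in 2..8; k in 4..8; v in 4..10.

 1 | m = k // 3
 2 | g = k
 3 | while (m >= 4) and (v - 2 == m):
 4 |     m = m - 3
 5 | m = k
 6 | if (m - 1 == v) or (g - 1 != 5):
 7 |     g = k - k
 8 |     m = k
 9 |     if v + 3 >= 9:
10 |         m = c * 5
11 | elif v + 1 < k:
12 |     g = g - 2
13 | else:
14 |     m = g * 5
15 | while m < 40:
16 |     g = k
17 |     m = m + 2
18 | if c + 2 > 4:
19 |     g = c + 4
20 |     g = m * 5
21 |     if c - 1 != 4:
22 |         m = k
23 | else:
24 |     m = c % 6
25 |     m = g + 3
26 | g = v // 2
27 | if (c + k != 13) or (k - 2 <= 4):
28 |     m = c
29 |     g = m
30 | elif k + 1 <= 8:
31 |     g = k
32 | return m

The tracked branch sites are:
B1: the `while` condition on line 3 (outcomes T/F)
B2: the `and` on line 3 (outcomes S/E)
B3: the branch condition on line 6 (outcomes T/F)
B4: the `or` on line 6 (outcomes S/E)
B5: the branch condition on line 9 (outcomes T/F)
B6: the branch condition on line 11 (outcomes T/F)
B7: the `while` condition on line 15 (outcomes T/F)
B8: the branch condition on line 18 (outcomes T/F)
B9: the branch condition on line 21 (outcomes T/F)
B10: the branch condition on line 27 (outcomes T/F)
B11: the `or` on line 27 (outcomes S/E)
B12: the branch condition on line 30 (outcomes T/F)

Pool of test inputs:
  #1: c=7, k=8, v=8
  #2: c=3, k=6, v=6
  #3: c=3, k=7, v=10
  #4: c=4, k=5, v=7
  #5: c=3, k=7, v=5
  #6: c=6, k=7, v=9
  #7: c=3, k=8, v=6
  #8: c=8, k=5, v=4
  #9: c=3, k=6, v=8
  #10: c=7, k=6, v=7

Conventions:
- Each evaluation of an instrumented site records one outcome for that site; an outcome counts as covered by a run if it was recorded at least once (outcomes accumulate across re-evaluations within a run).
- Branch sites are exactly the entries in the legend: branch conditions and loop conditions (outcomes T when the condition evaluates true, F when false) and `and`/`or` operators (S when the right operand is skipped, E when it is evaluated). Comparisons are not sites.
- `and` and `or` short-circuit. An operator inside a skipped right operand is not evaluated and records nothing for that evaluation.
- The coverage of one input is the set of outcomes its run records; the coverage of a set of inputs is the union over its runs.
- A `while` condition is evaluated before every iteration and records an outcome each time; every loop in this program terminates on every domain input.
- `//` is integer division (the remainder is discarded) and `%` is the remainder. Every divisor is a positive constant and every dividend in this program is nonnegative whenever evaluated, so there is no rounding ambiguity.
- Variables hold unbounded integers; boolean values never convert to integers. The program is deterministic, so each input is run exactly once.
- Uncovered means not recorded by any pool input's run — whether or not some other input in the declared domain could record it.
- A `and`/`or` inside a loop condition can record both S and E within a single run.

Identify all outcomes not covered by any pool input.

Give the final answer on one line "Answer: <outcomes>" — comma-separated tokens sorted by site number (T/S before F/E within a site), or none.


test 1 (c=7, k=8, v=8) fires B2->S, B1->F, B4->E, B3->T, B5->T, B7->T, B7->T, B7->T, B7->F, B8->T, B9->T, B11->S, B10->T; hits B1=F, B2=S, B3=T, B4=E, B5=T, B7=T, B7=F, B8=T, B9=T, B10=T, B11=S
test 2 (c=3, k=6, v=6) fires B2->S, B1->F, B4->E, B3->F, B6->F, B7->T, B7->T, B7->T, B7->T, B7->T, B7->F, B8->T, B9->T, B11->S, ...; hits B1=F, B2=S, B3=F, B4=E, B6=F, B7=T, B7=F, B8=T, B9=T, B10=T, B11=S
test 3 (c=3, k=7, v=10) fires B2->S, B1->F, B4->E, B3->T, B5->T, B7->T, B7->T, B7->T, B7->T, B7->T, B7->T, B7->T, B7->T, B7->T, ...; hits B1=F, B2=S, B3=T, B4=E, B5=T, B7=T, B7=F, B8=T, B9=T, B10=T, B11=S
test 4 (c=4, k=5, v=7) fires B2->S, B1->F, B4->E, B3->T, B5->T, B7->T, B7->T, B7->T, B7->T, B7->T, B7->T, B7->T, B7->T, B7->T, ...; hits B1=F, B2=S, B3=T, B4=E, B5=T, B7=T, B7=F, B8=T, B9=T, B10=T, B11=S
test 5 (c=3, k=7, v=5) fires B2->S, B1->F, B4->E, B3->T, B5->F, B7->T, B7->T, B7->T, B7->T, B7->T, B7->T, B7->T, B7->T, B7->T, ...; hits B1=F, B2=S, B3=T, B4=E, B5=F, B7=T, B7=F, B8=T, B9=T, B10=T, B11=S
test 6 (c=6, k=7, v=9) fires B2->S, B1->F, B4->E, B3->T, B5->T, B7->T, B7->T, B7->T, B7->T, B7->T, B7->F, B8->T, B9->T, B11->E, ...; hits B1=F, B2=S, B3=T, B4=E, B5=T, B7=T, B7=F, B8=T, B9=T, B10=F, B11=E, B12=T
test 7 (c=3, k=8, v=6) fires B2->S, B1->F, B4->E, B3->T, B5->T, B7->T, B7->T, B7->T, B7->T, B7->T, B7->T, B7->T, B7->T, B7->T, ...; hits B1=F, B2=S, B3=T, B4=E, B5=T, B7=T, B7=F, B8=T, B9=T, B10=T, B11=S
test 8 (c=8, k=5, v=4) fires B2->S, B1->F, B4->S, B3->T, B5->F, B7->T, B7->T, B7->T, B7->T, B7->T, B7->T, B7->T, B7->T, B7->T, ...; hits B1=F, B2=S, B3=T, B4=S, B5=F, B7=T, B7=F, B8=T, B9=T, B10=T, B11=E
test 9 (c=3, k=6, v=8) fires B2->S, B1->F, B4->E, B3->F, B6->F, B7->T, B7->T, B7->T, B7->T, B7->T, B7->F, B8->T, B9->T, B11->S, ...; hits B1=F, B2=S, B3=F, B4=E, B6=F, B7=T, B7=F, B8=T, B9=T, B10=T, B11=S
test 10 (c=7, k=6, v=7) fires B2->S, B1->F, B4->E, B3->F, B6->F, B7->T, B7->T, B7->T, B7->T, B7->T, B7->F, B8->T, B9->T, B11->E, ...; hits B1=F, B2=S, B3=F, B4=E, B6=F, B7=T, B7=F, B8=T, B9=T, B10=T, B11=E
union over the pool: B1=F, B2=S, B3=T, B3=F, B4=S, B4=E, B5=T, B5=F, B6=F, B7=T, B7=F, B8=T, B9=T, B10=T, B10=F, B11=S, B11=E, B12=T
uncovered (6 of 24): B1=T, B2=E, B6=T, B8=F, B9=F, B12=F
Answer: B1=T, B2=E, B6=T, B8=F, B9=F, B12=F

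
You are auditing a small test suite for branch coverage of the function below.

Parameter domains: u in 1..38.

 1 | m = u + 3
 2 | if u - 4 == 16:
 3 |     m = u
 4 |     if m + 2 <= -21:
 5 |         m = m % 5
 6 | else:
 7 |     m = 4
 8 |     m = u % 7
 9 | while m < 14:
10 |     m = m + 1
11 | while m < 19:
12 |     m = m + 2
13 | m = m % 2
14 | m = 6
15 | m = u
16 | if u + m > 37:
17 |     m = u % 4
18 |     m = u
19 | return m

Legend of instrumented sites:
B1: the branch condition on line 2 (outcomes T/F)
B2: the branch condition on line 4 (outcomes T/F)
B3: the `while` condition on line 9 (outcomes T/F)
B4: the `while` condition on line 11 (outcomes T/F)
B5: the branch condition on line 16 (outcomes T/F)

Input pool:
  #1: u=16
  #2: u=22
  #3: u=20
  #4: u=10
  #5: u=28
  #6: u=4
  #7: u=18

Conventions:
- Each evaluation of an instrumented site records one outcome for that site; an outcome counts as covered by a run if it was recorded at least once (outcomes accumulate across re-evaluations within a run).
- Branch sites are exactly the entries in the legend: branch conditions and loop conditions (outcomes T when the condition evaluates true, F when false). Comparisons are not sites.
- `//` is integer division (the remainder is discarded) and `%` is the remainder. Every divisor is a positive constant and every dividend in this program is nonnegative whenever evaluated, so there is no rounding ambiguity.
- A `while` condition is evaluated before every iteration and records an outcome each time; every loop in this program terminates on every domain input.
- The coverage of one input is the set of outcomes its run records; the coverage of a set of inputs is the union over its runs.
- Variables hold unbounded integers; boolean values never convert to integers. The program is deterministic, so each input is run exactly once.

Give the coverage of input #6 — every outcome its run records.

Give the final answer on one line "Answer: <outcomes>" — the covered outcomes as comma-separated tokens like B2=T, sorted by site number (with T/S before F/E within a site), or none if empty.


Simulating input #6 (u=4) step by step:
  B1->F, B3->T, B3->T, B3->T, B3->T, B3->T, B3->T, B3->T, B3->T, B3->T
  B3->T, B3->F, B4->T, B4->T, B4->T, B4->F, B5->F
deduplicating events, the covered set is: B1=F, B3=T, B3=F, B4=T, B4=F, B5=F
Answer: B1=F, B3=T, B3=F, B4=T, B4=F, B5=F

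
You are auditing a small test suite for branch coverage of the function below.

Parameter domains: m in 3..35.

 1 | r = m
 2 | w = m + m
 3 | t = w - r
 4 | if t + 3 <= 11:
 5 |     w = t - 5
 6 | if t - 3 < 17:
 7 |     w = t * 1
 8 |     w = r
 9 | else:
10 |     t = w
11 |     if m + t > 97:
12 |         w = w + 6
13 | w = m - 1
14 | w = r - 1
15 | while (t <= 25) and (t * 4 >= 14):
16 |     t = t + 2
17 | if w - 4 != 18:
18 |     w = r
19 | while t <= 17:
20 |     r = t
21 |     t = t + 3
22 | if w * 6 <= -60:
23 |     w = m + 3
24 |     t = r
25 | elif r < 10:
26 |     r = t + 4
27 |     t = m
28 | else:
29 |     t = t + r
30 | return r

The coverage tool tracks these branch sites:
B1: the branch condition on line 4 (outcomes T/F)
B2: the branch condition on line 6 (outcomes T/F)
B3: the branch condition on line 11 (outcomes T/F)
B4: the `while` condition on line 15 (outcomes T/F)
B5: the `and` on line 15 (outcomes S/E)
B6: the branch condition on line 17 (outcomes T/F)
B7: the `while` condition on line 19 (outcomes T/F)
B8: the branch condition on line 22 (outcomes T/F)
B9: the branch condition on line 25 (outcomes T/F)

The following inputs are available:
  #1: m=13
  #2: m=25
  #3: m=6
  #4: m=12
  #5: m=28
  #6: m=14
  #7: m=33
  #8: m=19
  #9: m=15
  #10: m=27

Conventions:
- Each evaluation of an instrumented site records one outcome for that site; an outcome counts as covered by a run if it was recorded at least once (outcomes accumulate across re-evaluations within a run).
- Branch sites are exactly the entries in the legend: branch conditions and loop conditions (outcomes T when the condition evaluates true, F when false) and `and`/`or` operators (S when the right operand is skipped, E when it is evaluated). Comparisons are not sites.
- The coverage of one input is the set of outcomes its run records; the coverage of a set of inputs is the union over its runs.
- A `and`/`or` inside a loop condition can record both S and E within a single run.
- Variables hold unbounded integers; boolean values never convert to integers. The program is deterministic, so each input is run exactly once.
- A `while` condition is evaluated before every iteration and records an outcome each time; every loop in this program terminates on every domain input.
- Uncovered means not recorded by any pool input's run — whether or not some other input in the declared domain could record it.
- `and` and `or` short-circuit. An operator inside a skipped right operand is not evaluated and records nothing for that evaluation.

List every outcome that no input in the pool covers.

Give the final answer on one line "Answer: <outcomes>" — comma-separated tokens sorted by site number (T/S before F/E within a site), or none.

#1 (m=13) -> covered: B1=F, B2=T, B4=T, B4=F, B5=S, B5=E, B6=T, B7=F, B8=F, B9=F
#2 (m=25) -> covered: B1=F, B2=F, B3=F, B4=F, B5=S, B6=T, B7=F, B8=F, B9=F
#3 (m=6) -> covered: B1=T, B2=T, B4=T, B4=F, B5=S, B5=E, B6=T, B7=F, B8=F, B9=T
#4 (m=12) -> covered: B1=F, B2=T, B4=T, B4=F, B5=S, B5=E, B6=T, B7=F, B8=F, B9=F
#5 (m=28) -> covered: B1=F, B2=F, B3=F, B4=F, B5=S, B6=T, B7=F, B8=F, B9=F
#6 (m=14) -> covered: B1=F, B2=T, B4=T, B4=F, B5=S, B5=E, B6=T, B7=F, B8=F, B9=F
#7 (m=33) -> covered: B1=F, B2=F, B3=T, B4=F, B5=S, B6=T, B7=F, B8=F, B9=F
#8 (m=19) -> covered: B1=F, B2=T, B4=T, B4=F, B5=S, B5=E, B6=T, B7=F, B8=F, B9=F
#9 (m=15) -> covered: B1=F, B2=T, B4=T, B4=F, B5=S, B5=E, B6=T, B7=F, B8=F, B9=F
#10 (m=27) -> covered: B1=F, B2=F, B3=F, B4=F, B5=S, B6=T, B7=F, B8=F, B9=F
union over the pool: B1=T, B1=F, B2=T, B2=F, B3=T, B3=F, B4=T, B4=F, B5=S, B5=E, B6=T, B7=F, B8=F, B9=T, B9=F
uncovered (3 of 18): B6=F, B7=T, B8=T

Answer: B6=F, B7=T, B8=T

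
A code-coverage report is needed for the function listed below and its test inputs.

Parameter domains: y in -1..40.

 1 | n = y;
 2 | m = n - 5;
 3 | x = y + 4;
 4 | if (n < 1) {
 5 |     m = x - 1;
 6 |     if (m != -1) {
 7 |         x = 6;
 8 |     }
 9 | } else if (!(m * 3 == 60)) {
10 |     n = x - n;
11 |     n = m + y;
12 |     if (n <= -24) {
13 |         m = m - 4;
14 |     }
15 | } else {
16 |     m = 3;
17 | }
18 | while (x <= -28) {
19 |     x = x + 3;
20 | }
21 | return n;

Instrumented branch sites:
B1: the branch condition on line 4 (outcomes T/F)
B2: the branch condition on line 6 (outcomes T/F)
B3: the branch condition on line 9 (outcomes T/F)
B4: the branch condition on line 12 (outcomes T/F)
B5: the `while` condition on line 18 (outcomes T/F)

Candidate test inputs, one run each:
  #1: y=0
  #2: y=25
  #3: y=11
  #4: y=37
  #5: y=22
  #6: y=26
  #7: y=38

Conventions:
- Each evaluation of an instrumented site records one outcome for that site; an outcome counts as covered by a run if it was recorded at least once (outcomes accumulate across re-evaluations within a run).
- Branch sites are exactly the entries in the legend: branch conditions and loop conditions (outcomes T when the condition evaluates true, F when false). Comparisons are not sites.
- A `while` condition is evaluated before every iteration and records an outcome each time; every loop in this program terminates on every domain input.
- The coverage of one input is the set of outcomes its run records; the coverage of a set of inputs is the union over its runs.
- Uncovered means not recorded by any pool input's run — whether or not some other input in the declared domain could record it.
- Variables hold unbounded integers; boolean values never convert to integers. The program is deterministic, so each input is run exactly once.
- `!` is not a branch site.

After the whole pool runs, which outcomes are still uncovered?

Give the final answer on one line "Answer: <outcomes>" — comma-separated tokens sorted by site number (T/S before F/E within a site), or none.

test 1 (y=0) fires B1->T, B2->T, B5->F; hits B1=T, B2=T, B5=F
test 2 (y=25) fires B1->F, B3->F, B5->F; hits B1=F, B3=F, B5=F
test 3 (y=11) fires B1->F, B3->T, B4->F, B5->F; hits B1=F, B3=T, B4=F, B5=F
test 4 (y=37) fires B1->F, B3->T, B4->F, B5->F; hits B1=F, B3=T, B4=F, B5=F
test 5 (y=22) fires B1->F, B3->T, B4->F, B5->F; hits B1=F, B3=T, B4=F, B5=F
test 6 (y=26) fires B1->F, B3->T, B4->F, B5->F; hits B1=F, B3=T, B4=F, B5=F
test 7 (y=38) fires B1->F, B3->T, B4->F, B5->F; hits B1=F, B3=T, B4=F, B5=F
union over the pool: B1=T, B1=F, B2=T, B3=T, B3=F, B4=F, B5=F
uncovered (3 of 10): B2=F, B4=T, B5=T

Answer: B2=F, B4=T, B5=T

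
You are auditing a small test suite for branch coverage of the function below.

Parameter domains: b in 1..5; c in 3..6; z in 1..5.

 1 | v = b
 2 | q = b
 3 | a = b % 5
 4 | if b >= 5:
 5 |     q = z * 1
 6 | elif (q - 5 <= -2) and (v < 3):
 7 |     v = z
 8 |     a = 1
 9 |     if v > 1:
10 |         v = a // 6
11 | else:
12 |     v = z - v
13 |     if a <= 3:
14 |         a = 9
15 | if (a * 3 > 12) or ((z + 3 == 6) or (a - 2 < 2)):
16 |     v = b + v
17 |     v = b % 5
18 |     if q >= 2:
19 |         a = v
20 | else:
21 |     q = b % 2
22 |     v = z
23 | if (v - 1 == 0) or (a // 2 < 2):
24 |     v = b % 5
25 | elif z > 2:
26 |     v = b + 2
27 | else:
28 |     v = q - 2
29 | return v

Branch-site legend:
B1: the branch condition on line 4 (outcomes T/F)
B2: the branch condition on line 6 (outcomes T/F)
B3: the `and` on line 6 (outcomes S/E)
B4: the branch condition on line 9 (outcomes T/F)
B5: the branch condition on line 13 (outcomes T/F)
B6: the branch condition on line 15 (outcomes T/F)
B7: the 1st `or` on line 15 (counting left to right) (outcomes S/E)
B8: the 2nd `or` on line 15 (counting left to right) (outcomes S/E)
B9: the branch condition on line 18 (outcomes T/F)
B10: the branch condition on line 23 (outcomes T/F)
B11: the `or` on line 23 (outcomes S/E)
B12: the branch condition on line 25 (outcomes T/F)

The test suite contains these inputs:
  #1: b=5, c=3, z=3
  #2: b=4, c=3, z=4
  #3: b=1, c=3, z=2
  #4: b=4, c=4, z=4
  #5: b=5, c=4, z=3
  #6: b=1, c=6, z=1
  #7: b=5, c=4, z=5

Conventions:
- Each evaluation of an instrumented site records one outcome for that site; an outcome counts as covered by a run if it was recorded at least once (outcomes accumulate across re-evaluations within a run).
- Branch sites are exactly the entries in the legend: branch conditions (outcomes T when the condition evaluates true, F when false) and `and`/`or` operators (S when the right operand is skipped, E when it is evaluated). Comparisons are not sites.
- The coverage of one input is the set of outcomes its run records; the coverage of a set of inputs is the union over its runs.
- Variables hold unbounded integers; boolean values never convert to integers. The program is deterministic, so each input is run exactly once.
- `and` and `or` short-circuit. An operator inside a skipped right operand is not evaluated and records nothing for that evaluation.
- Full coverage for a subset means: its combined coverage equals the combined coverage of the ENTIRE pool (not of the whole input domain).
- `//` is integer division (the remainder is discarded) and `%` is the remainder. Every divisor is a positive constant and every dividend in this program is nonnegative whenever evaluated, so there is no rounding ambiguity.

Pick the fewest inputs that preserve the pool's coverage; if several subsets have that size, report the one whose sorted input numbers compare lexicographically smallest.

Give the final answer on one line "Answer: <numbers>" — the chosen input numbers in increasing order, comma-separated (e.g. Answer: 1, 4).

#1 (b=5, c=3, z=3) -> B1->T, B7->E, B8->S, B6->T, B9->T, B11->E, B10->T; covered: B1=T, B6=T, B7=E, B8=S, B9=T, B10=T, B11=E
#2 (b=4, c=3, z=4) -> B1->F, B3->S, B2->F, B5->F, B7->E, B8->E, B6->F, B11->E, B10->F, B12->T; covered: B1=F, B2=F, B3=S, B5=F, B6=F, B7=E, B8=E, B10=F, B11=E, B12=T
#3 (b=1, c=3, z=2) -> B1->F, B3->E, B2->T, B4->T, B7->E, B8->E, B6->T, B9->F, B11->S, B10->T; covered: B1=F, B2=T, B3=E, B4=T, B6=T, B7=E, B8=E, B9=F, B10=T, B11=S
#4 (b=4, c=4, z=4) -> B1->F, B3->S, B2->F, B5->F, B7->E, B8->E, B6->F, B11->E, B10->F, B12->T; covered: B1=F, B2=F, B3=S, B5=F, B6=F, B7=E, B8=E, B10=F, B11=E, B12=T
#5 (b=5, c=4, z=3) -> B1->T, B7->E, B8->S, B6->T, B9->T, B11->E, B10->T; covered: B1=T, B6=T, B7=E, B8=S, B9=T, B10=T, B11=E
#6 (b=1, c=6, z=1) -> B1->F, B3->E, B2->T, B4->F, B7->E, B8->E, B6->T, B9->F, B11->S, B10->T; covered: B1=F, B2=T, B3=E, B4=F, B6=T, B7=E, B8=E, B9=F, B10=T, B11=S
#7 (b=5, c=4, z=5) -> B1->T, B7->E, B8->E, B6->T, B9->T, B11->E, B10->T; covered: B1=T, B6=T, B7=E, B8=E, B9=T, B10=T, B11=E
pool-wide coverage (21 outcomes): B1=T, B1=F, B2=T, B2=F, B3=S, B3=E, B4=T, B4=F, B5=F, B6=T, B6=F, B7=E, B8=S, B8=E, B9=T, B9=F, B10=T, B10=F, B11=S, B11=E, B12=T
every size-1 subset falls short of the 21 outcomes (best: 10/21)
every size-2 subset falls short of the 21 outcomes (best: 17/21)
every size-3 subset falls short of the 21 outcomes (best: 20/21)
at size 4, {1, 2, 3, 6} reaches all 21 outcomes; every lexicographically earlier size-4 subset fails

Answer: 1, 2, 3, 6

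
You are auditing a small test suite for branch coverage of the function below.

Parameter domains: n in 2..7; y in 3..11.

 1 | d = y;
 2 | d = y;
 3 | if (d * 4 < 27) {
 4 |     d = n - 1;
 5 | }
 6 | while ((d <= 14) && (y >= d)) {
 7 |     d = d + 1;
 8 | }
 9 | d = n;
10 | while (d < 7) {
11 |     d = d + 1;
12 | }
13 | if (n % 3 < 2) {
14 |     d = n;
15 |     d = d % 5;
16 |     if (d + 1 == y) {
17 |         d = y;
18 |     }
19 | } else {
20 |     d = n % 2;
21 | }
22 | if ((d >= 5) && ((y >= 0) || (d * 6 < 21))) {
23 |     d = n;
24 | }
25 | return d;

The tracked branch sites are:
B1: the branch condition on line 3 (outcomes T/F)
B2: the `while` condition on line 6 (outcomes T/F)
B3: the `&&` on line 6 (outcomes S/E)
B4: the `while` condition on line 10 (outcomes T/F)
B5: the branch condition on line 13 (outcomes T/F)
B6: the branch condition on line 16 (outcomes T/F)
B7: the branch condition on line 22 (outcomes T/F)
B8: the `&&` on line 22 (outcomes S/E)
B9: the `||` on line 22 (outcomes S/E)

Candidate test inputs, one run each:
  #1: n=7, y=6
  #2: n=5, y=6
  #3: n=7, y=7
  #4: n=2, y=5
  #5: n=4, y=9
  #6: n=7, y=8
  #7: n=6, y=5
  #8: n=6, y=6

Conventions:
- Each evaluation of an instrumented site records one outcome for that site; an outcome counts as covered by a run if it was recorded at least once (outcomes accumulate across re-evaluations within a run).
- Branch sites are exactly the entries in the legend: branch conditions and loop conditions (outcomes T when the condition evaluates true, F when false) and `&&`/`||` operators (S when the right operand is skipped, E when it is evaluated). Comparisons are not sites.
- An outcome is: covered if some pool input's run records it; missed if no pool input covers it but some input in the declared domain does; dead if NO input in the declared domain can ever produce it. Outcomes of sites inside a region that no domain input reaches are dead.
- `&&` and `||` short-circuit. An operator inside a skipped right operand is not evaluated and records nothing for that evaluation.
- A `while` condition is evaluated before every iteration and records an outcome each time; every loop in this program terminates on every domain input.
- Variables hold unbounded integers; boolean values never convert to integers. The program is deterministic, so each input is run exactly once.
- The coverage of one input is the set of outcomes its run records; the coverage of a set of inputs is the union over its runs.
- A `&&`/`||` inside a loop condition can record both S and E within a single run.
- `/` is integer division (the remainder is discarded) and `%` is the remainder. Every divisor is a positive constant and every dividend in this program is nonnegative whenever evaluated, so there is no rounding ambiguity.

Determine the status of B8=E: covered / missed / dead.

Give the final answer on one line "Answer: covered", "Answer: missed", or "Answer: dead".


no pool input records B8=E
but domain input (n=4, y=5) does record it -> reachable, so missed
Answer: missed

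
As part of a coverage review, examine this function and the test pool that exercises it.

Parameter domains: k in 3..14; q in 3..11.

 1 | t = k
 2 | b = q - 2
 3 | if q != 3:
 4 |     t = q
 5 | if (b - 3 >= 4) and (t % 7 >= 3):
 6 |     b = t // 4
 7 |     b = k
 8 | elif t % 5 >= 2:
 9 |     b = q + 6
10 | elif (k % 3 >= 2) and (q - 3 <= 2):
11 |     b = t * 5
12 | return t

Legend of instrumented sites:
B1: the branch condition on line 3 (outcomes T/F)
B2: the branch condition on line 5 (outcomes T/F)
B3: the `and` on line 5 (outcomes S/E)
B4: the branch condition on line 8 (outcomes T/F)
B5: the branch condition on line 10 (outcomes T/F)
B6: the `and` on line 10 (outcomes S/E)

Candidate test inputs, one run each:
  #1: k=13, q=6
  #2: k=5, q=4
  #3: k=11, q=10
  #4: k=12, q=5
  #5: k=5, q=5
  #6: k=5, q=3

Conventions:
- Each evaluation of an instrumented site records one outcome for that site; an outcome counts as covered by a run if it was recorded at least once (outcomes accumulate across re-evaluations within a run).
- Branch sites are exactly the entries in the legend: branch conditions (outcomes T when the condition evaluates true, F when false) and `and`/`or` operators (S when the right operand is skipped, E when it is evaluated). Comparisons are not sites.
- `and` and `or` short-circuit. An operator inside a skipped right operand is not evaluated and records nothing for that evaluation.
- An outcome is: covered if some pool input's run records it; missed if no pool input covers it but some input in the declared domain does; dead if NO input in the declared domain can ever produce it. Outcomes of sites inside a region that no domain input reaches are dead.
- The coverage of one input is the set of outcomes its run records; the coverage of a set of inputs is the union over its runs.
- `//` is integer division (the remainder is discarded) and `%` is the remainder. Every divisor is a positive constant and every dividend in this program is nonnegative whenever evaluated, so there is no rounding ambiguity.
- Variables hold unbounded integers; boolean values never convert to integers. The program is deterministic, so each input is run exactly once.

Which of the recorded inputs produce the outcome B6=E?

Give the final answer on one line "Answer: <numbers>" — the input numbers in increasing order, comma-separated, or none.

input #1 (k=13, q=6): does not record B6=E
input #2 (k=5, q=4): does not record B6=E
input #3 (k=11, q=10): does not record B6=E
input #4 (k=12, q=5): does not record B6=E
input #5 (k=5, q=5): records B6=E
input #6 (k=5, q=3): records B6=E

Answer: 5, 6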